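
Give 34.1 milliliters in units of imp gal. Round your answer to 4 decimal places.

0.0075 imp gal

1 milliliter = 0.000219969 imperial gallons.
34.1 × 0.000219969 ≈ 0.0075 imp gal.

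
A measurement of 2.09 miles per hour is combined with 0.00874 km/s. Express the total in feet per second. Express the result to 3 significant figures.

31.7 feet per second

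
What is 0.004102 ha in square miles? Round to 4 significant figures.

1 hectare = 0.00386102 mi².
Then 0.004102 × 0.00386102 ≈ 1.584e-5 mi².

1.584e-5 mi²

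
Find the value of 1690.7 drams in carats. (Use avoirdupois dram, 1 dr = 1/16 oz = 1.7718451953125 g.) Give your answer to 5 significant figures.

1 dram = 8.85923 carats.
Thus 1690.7 × 8.85923 ≈ 14978 ct.

14978 ct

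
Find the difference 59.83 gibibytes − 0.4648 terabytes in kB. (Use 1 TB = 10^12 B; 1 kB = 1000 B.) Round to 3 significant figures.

-4.01e+8 kB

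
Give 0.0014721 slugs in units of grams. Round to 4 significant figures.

1 slug = 14593.9 g.
0.0014721 × 14593.9 ≈ 21.48 g.

21.48 grams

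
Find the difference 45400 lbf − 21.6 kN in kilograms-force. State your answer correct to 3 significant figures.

45400 lbf = 20593.1 kgf and 21.6 kN = 2202.59 kgf.
20593.1 − 2202.59 ≈ 18400 kgf.

18400 kilograms-force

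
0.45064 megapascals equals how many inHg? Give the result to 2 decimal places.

1 megapascal = 295.300 inHg.
So 0.45064 × 295.300 ≈ 133.07 inHg.

133.07 inches of mercury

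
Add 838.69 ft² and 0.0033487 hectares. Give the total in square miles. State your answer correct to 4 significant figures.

4.301 × 10^-5 square miles

838.69 ft² = 3.00839 × 10^-5 mi² and 0.0033487 ha = 1.29294 × 10^-5 mi².
3.00839 × 10^-5 + 1.29294 × 10^-5 ≈ 4.301 × 10^-5 mi².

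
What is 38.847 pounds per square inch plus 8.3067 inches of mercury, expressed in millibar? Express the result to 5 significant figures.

38.847 psi = 2678.41 mbar and 8.3067 inHg = 281.297 mbar.
2678.41 + 281.297 ≈ 2959.7 mbar.

2959.7 mbar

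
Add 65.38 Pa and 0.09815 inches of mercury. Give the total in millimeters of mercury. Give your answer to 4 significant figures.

65.38 Pa = 0.490390 mmHg and 0.09815 inHg = 2.49301 mmHg.
0.490390 + 2.49301 ≈ 2.983 mmHg.

2.983 mmHg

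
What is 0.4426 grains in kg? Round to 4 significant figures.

2.868e-5 kg

1 grain = 6.47989e-5 kilograms.
0.4426 × 6.47989e-5 ≈ 2.868e-5 kg.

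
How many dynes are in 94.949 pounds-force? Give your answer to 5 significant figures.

4.2235e+7 dynes

1 lbf = 444822 dynes.
Then 94.949 × 444822 ≈ 4.2235e+7 dyn.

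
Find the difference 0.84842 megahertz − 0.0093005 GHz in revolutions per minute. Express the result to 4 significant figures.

-5.071e+8 revolutions per minute

0.84842 MHz = 5.09052e+7 rpm and 0.0093005 GHz = 5.58030e+8 rpm.
5.09052e+7 − 5.58030e+8 ≈ -5.071e+8 rpm.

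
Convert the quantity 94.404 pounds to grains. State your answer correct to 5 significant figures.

1 pound = 7000.00 gr.
Then 94.404 × 7000.00 ≈ 660830 gr.

660830 gr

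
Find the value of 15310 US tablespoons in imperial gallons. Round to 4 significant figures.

1 US tablespoon = 0.00325263 imperial gallons.
So 15310 × 0.00325263 ≈ 49.80 imp gal.

49.80 imp gal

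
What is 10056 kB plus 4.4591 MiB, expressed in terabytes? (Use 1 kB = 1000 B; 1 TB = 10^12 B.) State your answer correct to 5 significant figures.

1.4732 × 10^-5 TB

10056 kB = 1.00560 × 10^-5 TB and 4.4591 MiB = 4.67571 × 10^-6 TB.
1.00560 × 10^-5 + 4.67571 × 10^-6 ≈ 1.4732 × 10^-5 TB.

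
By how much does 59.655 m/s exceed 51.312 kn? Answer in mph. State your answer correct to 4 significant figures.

59.655 m/s = 133.444 mph and 51.312 kn = 59.0488 mph.
133.444 − 59.0488 ≈ 74.40 mph.

74.40 mph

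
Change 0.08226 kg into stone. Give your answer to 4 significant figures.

0.01295 stone

1 kg = 0.157473 stone.
0.08226 × 0.157473 ≈ 0.01295 st.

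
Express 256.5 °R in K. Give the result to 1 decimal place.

142.5 kelvins

°R = K × 9/5.
Applying the formula gives 142.5 K.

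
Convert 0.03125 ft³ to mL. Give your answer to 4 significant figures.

1 ft³ = 28316.8 mL.
So 0.03125 × 28316.8 ≈ 884.9 mL.

884.9 mL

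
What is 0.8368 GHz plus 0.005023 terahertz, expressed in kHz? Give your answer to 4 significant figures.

0.8368 GHz = 836800 kHz and 0.005023 THz = 5.02300e+6 kHz.
836800 + 5.02300e+6 ≈ 5.860e+6 kHz.

5.860e+6 kHz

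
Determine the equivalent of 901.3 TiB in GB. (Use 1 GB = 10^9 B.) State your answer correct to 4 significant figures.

1 TiB = 1099.51 GB.
901.3 × 1099.51 ≈ 991000 GB.

991000 gigabytes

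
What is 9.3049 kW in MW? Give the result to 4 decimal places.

0.0093 MW

1 kW = 0.00100000 megawatts.
So 9.3049 × 0.00100000 ≈ 0.0093 MW.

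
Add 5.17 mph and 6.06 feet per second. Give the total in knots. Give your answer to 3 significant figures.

8.08 kn

5.17 mph = 4.49261 kn and 6.06 ft/s = 3.59045 kn.
4.49261 + 3.59045 ≈ 8.08 kn.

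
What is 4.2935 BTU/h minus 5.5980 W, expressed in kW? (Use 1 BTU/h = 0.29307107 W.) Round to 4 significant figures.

4.2935 BTU/h = 0.00125830 kW and 5.5980 W = 0.00559800 kW.
0.00125830 − 0.00559800 ≈ -0.004340 kW.

-0.004340 kW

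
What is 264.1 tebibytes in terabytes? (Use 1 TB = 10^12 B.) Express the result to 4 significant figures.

290.4 terabytes

1 TiB = 1.09951 TB.
264.1 × 1.09951 ≈ 290.4 TB.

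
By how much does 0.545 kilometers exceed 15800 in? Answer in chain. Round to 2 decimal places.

7.14 chains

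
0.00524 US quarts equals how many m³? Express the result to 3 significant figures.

4.96 × 10^-6 m³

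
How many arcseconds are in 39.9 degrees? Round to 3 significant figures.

1 ° = 3600.00 arcseconds.
Thus 39.9 × 3600.00 ≈ 144000 arcsec.

144000 arcsec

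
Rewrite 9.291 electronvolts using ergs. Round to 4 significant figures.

1.489e-11 erg

1 electronvolt = 1.60218e-12 erg.
Then 9.291 × 1.60218e-12 ≈ 1.489e-11 erg.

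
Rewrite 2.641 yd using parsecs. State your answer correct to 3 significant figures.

7.83e-17 pc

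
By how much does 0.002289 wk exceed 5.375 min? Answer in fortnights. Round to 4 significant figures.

0.0008779 fortnights

0.002289 wk = 0.00114450 fortnight and 5.375 min = 0.000266617 fortnight.
0.00114450 − 0.000266617 ≈ 0.0008779 fortnight.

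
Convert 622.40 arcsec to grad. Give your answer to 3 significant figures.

0.192 gradians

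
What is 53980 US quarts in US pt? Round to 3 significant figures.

108000 US pints

1 US qt = 2.00000 US pt.
Thus 53980 × 2.00000 ≈ 108000 US pt.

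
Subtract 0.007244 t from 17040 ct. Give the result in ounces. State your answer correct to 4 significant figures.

-135.3 oz

17040 ct = 120.214 oz and 0.007244 t = 255.525 oz.
120.214 − 255.525 ≈ -135.3 oz.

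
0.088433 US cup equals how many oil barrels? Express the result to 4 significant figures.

0.0001316 oil barrels

1 US cup = 0.00148810 oil barrels.
0.088433 × 0.00148810 ≈ 0.0001316 bbl.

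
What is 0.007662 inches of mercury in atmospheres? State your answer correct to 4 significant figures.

0.0002561 atm

1 inch of mercury = 0.0334211 atm.
0.007662 × 0.0334211 ≈ 0.0002561 atm.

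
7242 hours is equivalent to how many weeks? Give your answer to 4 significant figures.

43.11 wk

1 h = 0.00595238 wk.
Then 7242 × 0.00595238 ≈ 43.11 wk.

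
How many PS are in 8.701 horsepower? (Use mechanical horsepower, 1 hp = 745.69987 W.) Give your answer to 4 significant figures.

8.822 PS

1 hp = 1.01387 metric horsepower.
8.701 × 1.01387 ≈ 8.822 PS.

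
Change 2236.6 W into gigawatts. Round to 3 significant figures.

1 watt = 1.00000e-9 GW.
2236.6 × 1.00000e-9 ≈ 2.24e-6 GW.

2.24e-6 GW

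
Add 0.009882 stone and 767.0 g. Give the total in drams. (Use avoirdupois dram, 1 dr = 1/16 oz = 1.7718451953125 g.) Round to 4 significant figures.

0.009882 st = 35.4171 dr and 767.0 g = 432.882 dr.
35.4171 + 432.882 ≈ 468.3 dr.

468.3 drams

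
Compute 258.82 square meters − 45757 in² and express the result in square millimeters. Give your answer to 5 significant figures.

2.2930e+8 square millimeters

258.82 m² = 2.58820e+8 mm² and 45757 in² = 2.95206e+7 mm².
2.58820e+8 − 2.95206e+7 ≈ 2.2930e+8 mm².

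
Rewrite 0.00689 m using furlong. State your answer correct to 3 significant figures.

1 m = 0.00497097 furlong.
Thus 0.00689 × 0.00497097 ≈ 3.42 × 10^-5 furlong.

3.42 × 10^-5 furlong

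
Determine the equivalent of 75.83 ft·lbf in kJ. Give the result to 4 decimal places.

0.1028 kilojoules

1 foot-pound = 0.00135582 kJ.
So 75.83 × 0.00135582 ≈ 0.1028 kJ.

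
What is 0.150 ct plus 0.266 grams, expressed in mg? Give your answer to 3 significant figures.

0.150 ct = 30.0000 mg and 0.266 g = 266.000 mg.
30.0000 + 266.000 ≈ 296 mg.

296 mg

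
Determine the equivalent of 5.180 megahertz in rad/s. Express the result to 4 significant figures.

3.255 × 10^7 rad/s

1 megahertz = 6.28319 × 10^6 radians per second.
5.180 × 6.28319 × 10^6 ≈ 3.255 × 10^7 rad/s.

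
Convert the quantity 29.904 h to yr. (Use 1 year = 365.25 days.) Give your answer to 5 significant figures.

0.0034114 years

1 hour = 0.000114077 yr.
Thus 29.904 × 0.000114077 ≈ 0.0034114 yr.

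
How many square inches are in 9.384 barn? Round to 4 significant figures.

1 barn = 1.55000e-25 in².
Thus 9.384 × 1.55000e-25 ≈ 1.455e-24 in².

1.455e-24 in²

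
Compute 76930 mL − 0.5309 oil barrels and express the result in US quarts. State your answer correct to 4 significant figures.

-7.900 US qt

76930 mL = 81.2910 US qt and 0.5309 bbl = 89.1912 US qt.
81.2910 − 89.1912 ≈ -7.900 US qt.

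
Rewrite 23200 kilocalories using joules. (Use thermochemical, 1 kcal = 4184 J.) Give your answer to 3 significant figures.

1 kilocalorie = 4184.00 J.
23200 × 4184.00 ≈ 9.71 × 10^7 J.

9.71 × 10^7 J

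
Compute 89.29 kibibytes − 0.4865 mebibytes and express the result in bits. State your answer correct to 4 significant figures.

-3.350 × 10^6 bits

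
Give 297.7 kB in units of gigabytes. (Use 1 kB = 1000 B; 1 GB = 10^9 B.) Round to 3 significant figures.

1 kB = 1.00000 × 10^-6 GB.
So 297.7 × 1.00000 × 10^-6 ≈ 0.000298 GB.

0.000298 GB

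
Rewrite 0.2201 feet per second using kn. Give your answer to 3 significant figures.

0.130 kn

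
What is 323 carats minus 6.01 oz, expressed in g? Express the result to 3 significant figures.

323 ct = 64.6000 g and 6.01 oz = 170.381 g.
64.6000 − 170.381 ≈ -106 g.

-106 g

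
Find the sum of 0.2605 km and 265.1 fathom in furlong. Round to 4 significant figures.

3.705 furlong

0.2605 km = 1.29494 furlong and 265.1 fathom = 2.41000 furlong.
1.29494 + 2.41000 ≈ 3.705 furlong.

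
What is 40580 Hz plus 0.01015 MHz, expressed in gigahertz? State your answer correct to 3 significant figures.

5.07 × 10^-5 GHz

40580 Hz = 4.05800 × 10^-5 GHz and 0.01015 MHz = 1.01500 × 10^-5 GHz.
4.05800 × 10^-5 + 1.01500 × 10^-5 ≈ 5.07 × 10^-5 GHz.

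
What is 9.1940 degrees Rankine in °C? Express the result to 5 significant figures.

-268.04 °C

°R = (°C + 273.15) × 9/5.
Applying the formula gives -268.04 °C.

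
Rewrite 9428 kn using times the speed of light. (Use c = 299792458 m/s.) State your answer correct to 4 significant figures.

1 kn = 1.71600e-9 times the speed of light.
So 9428 × 1.71600e-9 ≈ 1.618e-5 c.

1.618e-5 c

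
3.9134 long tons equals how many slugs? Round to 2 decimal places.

272.46 slug

1 long ton = 69.6213 slugs.
3.9134 × 69.6213 ≈ 272.46 slug.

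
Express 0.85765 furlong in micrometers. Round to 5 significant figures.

1 furlong = 2.01168 × 10^8 μm.
Thus 0.85765 × 2.01168 × 10^8 ≈ 1.7253 × 10^8 μm.

1.7253 × 10^8 μm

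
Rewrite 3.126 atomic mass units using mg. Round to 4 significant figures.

1 atomic mass unit = 1.66054 × 10^-21 mg.
Thus 3.126 × 1.66054 × 10^-21 ≈ 5.191 × 10^-21 mg.

5.191 × 10^-21 milligrams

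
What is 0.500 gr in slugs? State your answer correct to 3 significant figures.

1 grain = 4.44014 × 10^-6 slugs.
Then 0.500 × 4.44014 × 10^-6 ≈ 2.22 × 10^-6 slug.

2.22 × 10^-6 slug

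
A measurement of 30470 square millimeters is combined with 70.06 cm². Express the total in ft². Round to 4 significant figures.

30470 mm² = 0.327976 ft² and 70.06 cm² = 0.0754120 ft².
0.327976 + 0.0754120 ≈ 0.4034 ft².

0.4034 ft²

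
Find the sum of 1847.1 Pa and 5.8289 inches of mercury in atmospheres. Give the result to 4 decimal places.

0.2130 atm

1847.1 Pa = 0.0182295 atm and 5.8289 inHg = 0.194808 atm.
0.0182295 + 0.194808 ≈ 0.2130 atm.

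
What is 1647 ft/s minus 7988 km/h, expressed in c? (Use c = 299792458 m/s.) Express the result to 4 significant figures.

-5.727 × 10^-6 c

1647 ft/s = 1.67451 × 10^-6 c and 7988 km/h = 7.40142 × 10^-6 c.
1.67451 × 10^-6 − 7.40142 × 10^-6 ≈ -5.727 × 10^-6 c.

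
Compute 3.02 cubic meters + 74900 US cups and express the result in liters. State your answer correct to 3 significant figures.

3.02 m³ = 3020.00 L and 74900 US cup = 17720.5 L.
3020.00 + 17720.5 ≈ 20700 L.

20700 L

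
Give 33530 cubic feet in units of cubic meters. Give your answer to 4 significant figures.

1 ft³ = 0.0283168 m³.
Thus 33530 × 0.0283168 ≈ 949.5 m³.

949.5 m³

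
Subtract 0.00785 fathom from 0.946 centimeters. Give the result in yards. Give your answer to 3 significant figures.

-0.00535 yd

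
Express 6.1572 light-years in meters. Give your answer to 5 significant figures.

1 ly = 9.46073e+15 m.
Thus 6.1572 × 9.46073e+15 ≈ 5.8252e+16 m.

5.8252e+16 meters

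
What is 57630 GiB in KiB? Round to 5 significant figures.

1 gibibyte = 1048576 KiB.
So 57630 × 1048576 ≈ 6.0429 × 10^10 KiB.

6.0429 × 10^10 KiB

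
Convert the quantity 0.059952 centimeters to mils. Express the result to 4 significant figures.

23.60 mil

1 centimeter = 393.701 mil.
Thus 0.059952 × 393.701 ≈ 23.60 mil.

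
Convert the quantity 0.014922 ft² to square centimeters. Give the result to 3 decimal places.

13.863 square centimeters

1 ft² = 929.030 cm².
Then 0.014922 × 929.030 ≈ 13.863 cm².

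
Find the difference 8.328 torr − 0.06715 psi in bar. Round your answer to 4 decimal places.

0.0065 bar

8.328 torr = 0.0111031 bar and 0.06715 psi = 0.00462983 bar.
0.0111031 − 0.00462983 ≈ 0.0065 bar.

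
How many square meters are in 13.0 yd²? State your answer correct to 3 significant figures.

1 yd² = 0.836127 square meters.
So 13.0 × 0.836127 ≈ 10.9 m².

10.9 m²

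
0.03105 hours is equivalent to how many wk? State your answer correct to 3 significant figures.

0.000185 wk

1 h = 0.00595238 wk.
0.03105 × 0.00595238 ≈ 0.000185 wk.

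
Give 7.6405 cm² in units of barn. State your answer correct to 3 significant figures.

1 square centimeter = 1.00000 × 10^24 barn.
Then 7.6405 × 1.00000 × 10^24 ≈ 7.64 × 10^24 barn.

7.64 × 10^24 barns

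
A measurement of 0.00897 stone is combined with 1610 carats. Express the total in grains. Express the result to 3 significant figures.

0.00897 st = 879.060 gr and 1610 ct = 4969.22 gr.
879.060 + 4969.22 ≈ 5850 gr.

5850 gr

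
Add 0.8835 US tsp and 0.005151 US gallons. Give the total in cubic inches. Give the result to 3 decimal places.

1.456 cubic inches

0.8835 US tsp = 0.265740 in³ and 0.005151 US gal = 1.18988 in³.
0.265740 + 1.18988 ≈ 1.456 in³.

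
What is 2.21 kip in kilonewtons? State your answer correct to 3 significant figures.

1 kip = 4.44822 kN.
Thus 2.21 × 4.44822 ≈ 9.83 kN.

9.83 kN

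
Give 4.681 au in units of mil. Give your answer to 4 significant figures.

2.757e+16 mil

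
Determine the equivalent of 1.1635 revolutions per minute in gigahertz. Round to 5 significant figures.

1.9392e-11 GHz

1 revolution per minute = 1.66667e-11 GHz.
So 1.1635 × 1.66667e-11 ≈ 1.9392e-11 GHz.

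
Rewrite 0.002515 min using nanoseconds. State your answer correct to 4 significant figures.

1.509 × 10^8 nanoseconds

1 min = 6.00000 × 10^10 nanoseconds.
Thus 0.002515 × 6.00000 × 10^10 ≈ 1.509 × 10^8 ns.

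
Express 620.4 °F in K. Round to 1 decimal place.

K = (°F + 459.67) × 5/9.
Applying the formula gives 600.0 K.

600.0 kelvins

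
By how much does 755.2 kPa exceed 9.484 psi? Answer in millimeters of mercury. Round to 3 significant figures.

5170 mmHg

755.2 kPa = 5664.47 mmHg and 9.484 psi = 490.464 mmHg.
5664.47 − 490.464 ≈ 5170 mmHg.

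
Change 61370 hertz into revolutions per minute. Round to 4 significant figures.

3.682 × 10^6 revolutions per minute

1 hertz = 60.0000 rpm.
So 61370 × 60.0000 ≈ 3.682 × 10^6 rpm.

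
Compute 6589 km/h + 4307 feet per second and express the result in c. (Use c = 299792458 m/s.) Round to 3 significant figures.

6589 km/h = 6.10515e-6 c and 4307 ft/s = 4.37894e-6 c.
6.10515e-6 + 4.37894e-6 ≈ 1.05e-5 c.

1.05e-5 times the speed of light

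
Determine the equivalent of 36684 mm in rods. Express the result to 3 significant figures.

1 millimeter = 0.000198839 rod.
Thus 36684 × 0.000198839 ≈ 7.29 rod.

7.29 rods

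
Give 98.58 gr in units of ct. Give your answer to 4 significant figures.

1 grain = 0.323995 ct.
98.58 × 0.323995 ≈ 31.94 ct.

31.94 ct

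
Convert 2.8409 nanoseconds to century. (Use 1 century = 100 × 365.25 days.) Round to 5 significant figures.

1 ns = 3.16881 × 10^-19 centuries.
Then 2.8409 × 3.16881 × 10^-19 ≈ 9.0023 × 10^-19 century.

9.0023 × 10^-19 century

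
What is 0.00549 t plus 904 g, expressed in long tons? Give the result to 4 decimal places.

0.0063 long ton

0.00549 t = 0.00540329 long ton and 904 g = 0.000889723 long ton.
0.00540329 + 0.000889723 ≈ 0.0063 long ton.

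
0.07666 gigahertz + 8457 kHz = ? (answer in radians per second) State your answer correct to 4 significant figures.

5.348 × 10^8 rad/s

0.07666 GHz = 4.81669 × 10^8 rad/s and 8457 kHz = 5.31369 × 10^7 rad/s.
4.81669 × 10^8 + 5.31369 × 10^7 ≈ 5.348 × 10^8 rad/s.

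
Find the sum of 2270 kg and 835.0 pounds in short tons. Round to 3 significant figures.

2.92 short ton

2270 kg = 2.50225 short ton and 835.0 lb = 0.417500 short ton.
2.50225 + 0.417500 ≈ 2.92 short ton.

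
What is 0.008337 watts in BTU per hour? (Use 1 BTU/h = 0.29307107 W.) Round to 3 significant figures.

0.0284 BTU/h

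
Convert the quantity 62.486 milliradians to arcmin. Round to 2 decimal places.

1 milliradian = 3.43775 arcmin.
Then 62.486 × 3.43775 ≈ 214.81 arcmin.

214.81 arcmin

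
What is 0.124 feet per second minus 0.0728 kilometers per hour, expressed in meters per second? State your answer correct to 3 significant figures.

0.0176 m/s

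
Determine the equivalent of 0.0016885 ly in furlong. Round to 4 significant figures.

7.941e+10 furlong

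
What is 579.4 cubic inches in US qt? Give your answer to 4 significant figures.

1 cubic inch = 0.0173160 US qt.
Then 579.4 × 0.0173160 ≈ 10.03 US qt.

10.03 US quarts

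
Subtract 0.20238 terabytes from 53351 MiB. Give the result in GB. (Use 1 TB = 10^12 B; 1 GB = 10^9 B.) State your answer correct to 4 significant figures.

-146.4 GB

53351 MiB = 55.9426 GB and 0.20238 TB = 202.380 GB.
55.9426 − 202.380 ≈ -146.4 GB.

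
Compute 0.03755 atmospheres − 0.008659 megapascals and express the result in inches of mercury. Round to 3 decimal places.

-1.433 inHg

0.03755 atm = 1.12354 inHg and 0.008659 MPa = 2.55700 inHg.
1.12354 − 2.55700 ≈ -1.433 inHg.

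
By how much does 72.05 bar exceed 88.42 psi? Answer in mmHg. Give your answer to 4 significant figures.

49470 millimeters of mercury

72.05 bar = 54041.9 mmHg and 88.42 psi = 4572.63 mmHg.
54041.9 − 4572.63 ≈ 49470 mmHg.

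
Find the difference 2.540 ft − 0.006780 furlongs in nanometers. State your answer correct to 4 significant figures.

2.540 ft = 7.74192e+8 nm and 0.006780 furlong = 1.36392e+9 nm.
7.74192e+8 − 1.36392e+9 ≈ -5.897e+8 nm.

-5.897e+8 nm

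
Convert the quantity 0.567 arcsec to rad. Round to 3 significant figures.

1 arcsecond = 4.84814e-6 radians.
So 0.567 × 4.84814e-6 ≈ 2.75e-6 rad.

2.75e-6 rad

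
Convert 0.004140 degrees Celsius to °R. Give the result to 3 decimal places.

491.677 °R

°R = (°C + 273.15) × 9/5.
Applying the formula gives 491.677 °R.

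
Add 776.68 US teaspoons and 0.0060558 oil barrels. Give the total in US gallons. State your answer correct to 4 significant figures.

1.266 US gallons

776.68 US tsp = 1.01130 US gal and 0.0060558 bbl = 0.254344 US gal.
1.01130 + 0.254344 ≈ 1.266 US gal.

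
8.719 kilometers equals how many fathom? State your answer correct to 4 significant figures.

1 km = 546.807 fathoms.
So 8.719 × 546.807 ≈ 4768 fathom.

4768 fathoms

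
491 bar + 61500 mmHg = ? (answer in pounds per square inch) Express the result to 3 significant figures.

491 bar = 7121.35 psi and 61500 mmHg = 1189.21 psi.
7121.35 + 1189.21 ≈ 8310 psi.

8310 pounds per square inch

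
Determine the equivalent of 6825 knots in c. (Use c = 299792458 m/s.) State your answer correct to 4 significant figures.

1.171 × 10^-5 c

1 knot = 1.71600 × 10^-9 c.
So 6825 × 1.71600 × 10^-9 ≈ 1.171 × 10^-5 c.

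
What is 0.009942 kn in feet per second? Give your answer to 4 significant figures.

0.01678 ft/s

1 kn = 1.68781 ft/s.
So 0.009942 × 1.68781 ≈ 0.01678 ft/s.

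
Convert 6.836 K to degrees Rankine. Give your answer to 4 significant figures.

12.30 degrees Rankine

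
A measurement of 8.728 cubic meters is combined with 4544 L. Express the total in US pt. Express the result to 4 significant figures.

28050 US pints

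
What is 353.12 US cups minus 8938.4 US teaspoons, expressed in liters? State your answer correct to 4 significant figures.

353.12 US cup = 83.5440 L and 8938.4 US tsp = 44.0567 L.
83.5440 − 44.0567 ≈ 39.49 L.

39.49 liters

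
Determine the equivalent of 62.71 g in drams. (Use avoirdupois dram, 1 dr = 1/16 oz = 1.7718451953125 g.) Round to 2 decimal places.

1 g = 0.564383 dr.
Thus 62.71 × 0.564383 ≈ 35.39 dr.

35.39 dr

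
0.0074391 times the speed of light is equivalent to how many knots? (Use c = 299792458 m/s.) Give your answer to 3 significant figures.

4.34 × 10^6 knots

1 speed of light = 5.82750 × 10^8 knots.
0.0074391 × 5.82750 × 10^8 ≈ 4.34 × 10^6 kn.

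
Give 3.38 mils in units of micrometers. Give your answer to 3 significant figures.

1 mil = 25.4000 μm.
So 3.38 × 25.4000 ≈ 85.9 μm.

85.9 μm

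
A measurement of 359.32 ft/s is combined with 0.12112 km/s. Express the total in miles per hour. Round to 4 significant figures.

515.9 mph

359.32 ft/s = 244.991 mph and 0.12112 km/s = 270.938 mph.
244.991 + 270.938 ≈ 515.9 mph.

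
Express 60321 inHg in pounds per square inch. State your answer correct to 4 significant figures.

1 inch of mercury = 0.491154 psi.
Thus 60321 × 0.491154 ≈ 29630 psi.

29630 pounds per square inch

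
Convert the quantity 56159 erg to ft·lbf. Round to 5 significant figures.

1 erg = 7.37562e-8 foot-pounds.
56159 × 7.37562e-8 ≈ 0.0041421 ft·lbf.

0.0041421 ft·lbf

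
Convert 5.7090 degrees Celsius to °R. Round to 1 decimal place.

°R = (°C + 273.15) × 9/5.
Applying the formula gives 501.9 °R.

501.9 degrees Rankine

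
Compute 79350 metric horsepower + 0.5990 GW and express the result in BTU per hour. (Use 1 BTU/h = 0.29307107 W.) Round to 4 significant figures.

79350 PS = 1.99139 × 10^8 BTU/h and 0.5990 GW = 2.04387 × 10^9 BTU/h.
1.99139 × 10^8 + 2.04387 × 10^9 ≈ 2.243 × 10^9 BTU/h.

2.243 × 10^9 BTU/h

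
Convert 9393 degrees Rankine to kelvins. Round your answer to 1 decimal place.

5218.3 K

°R = K × 9/5.
Applying the formula gives 5218.3 K.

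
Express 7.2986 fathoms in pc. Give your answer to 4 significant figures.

1 fathom = 5.92674e-17 pc.
7.2986 × 5.92674e-17 ≈ 4.326e-16 pc.

4.326e-16 pc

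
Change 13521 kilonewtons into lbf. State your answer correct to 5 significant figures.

1 kN = 224.809 pounds-force.
Then 13521 × 224.809 ≈ 3.0396e+6 lbf.

3.0396e+6 pounds-force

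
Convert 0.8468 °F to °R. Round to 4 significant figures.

460.5 degrees Rankine

°R = °F + 459.67.
Applying the formula gives 460.5 °R.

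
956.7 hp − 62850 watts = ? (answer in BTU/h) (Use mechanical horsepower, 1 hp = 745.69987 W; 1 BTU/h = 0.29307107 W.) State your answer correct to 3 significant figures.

2.22e+6 BTU per hour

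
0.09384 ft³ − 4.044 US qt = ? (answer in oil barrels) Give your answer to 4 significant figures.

-0.007358 bbl

0.09384 ft³ = 0.0167136 bbl and 4.044 US qt = 0.0240714 bbl.
0.0167136 − 0.0240714 ≈ -0.007358 bbl.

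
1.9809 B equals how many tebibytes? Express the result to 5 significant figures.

1.8016e-12 TiB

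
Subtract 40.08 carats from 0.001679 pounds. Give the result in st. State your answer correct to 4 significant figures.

0.001679 lb = 0.000119929 st and 40.08 ct = 0.00126230 st.
0.000119929 − 0.00126230 ≈ -0.001142 st.

-0.001142 stone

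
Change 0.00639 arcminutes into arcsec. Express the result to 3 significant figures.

1 arcmin = 60.0000 arcseconds.
0.00639 × 60.0000 ≈ 0.383 arcsec.

0.383 arcsec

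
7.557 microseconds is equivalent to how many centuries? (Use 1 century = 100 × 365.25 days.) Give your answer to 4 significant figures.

1 microsecond = 3.16881e-16 century.
Thus 7.557 × 3.16881e-16 ≈ 2.395e-15 century.

2.395e-15 century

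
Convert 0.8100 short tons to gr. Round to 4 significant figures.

1.134e+7 gr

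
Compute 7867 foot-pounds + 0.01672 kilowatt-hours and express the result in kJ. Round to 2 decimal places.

7867 ft·lbf = 10.6662 kJ and 0.01672 kWh = 60.1920 kJ.
10.6662 + 60.1920 ≈ 70.86 kJ.

70.86 kilojoules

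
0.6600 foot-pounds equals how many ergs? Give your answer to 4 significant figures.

8.948e+6 erg

1 ft·lbf = 1.35582e+7 erg.
Then 0.6600 × 1.35582e+7 ≈ 8.948e+6 erg.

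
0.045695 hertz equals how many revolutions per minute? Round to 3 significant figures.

2.74 rpm

1 Hz = 60.0000 revolutions per minute.
0.045695 × 60.0000 ≈ 2.74 rpm.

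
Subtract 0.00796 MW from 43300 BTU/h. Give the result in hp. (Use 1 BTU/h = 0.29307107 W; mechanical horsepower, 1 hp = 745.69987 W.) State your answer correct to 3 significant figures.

6.34 horsepower

43300 BTU/h = 17.0175 hp and 0.00796 MW = 10.6745 hp.
17.0175 − 10.6745 ≈ 6.34 hp.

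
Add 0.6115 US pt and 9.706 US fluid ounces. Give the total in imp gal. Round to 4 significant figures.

0.1268 imp gal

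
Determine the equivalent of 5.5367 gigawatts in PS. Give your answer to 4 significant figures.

7.528 × 10^6 PS

1 GW = 1.35962 × 10^6 metric horsepower.
5.5367 × 1.35962 × 10^6 ≈ 7.528 × 10^6 PS.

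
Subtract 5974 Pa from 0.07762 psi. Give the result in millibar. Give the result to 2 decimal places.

-54.39 mbar

0.07762 psi = 5.35171 mbar and 5974 Pa = 59.7400 mbar.
5.35171 − 59.7400 ≈ -54.39 mbar.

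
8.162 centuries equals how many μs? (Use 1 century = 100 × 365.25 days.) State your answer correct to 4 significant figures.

2.576e+16 μs

1 century = 3.15576e+15 μs.
Then 8.162 × 3.15576e+15 ≈ 2.576e+16 μs.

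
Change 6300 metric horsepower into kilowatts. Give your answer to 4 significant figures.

4634 kW

1 PS = 0.735499 kW.
Thus 6300 × 0.735499 ≈ 4634 kW.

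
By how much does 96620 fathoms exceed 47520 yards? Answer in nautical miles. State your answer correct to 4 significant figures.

96620 fathom = 95.4096 nmi and 47520 yd = 23.4624 nmi.
95.4096 − 23.4624 ≈ 71.95 nmi.

71.95 nautical miles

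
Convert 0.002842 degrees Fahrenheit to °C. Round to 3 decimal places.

-17.776 °C

°C = (°F − 32) × 5/9.
Applying the formula gives -17.776 °C.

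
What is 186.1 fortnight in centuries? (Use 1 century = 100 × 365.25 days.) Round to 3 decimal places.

1 fortnight = 0.000383299 century.
Then 186.1 × 0.000383299 ≈ 0.071 century.

0.071 centuries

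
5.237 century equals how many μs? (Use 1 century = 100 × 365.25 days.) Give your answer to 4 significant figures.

1.653e+16 μs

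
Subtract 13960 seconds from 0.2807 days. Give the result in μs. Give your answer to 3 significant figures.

1.03 × 10^10 μs

0.2807 d = 2.42525 × 10^10 μs and 13960 s = 1.39600 × 10^10 μs.
2.42525 × 10^10 − 1.39600 × 10^10 ≈ 1.03 × 10^10 μs.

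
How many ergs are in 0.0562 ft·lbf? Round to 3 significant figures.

762000 erg

1 foot-pound = 1.35582 × 10^7 ergs.
0.0562 × 1.35582 × 10^7 ≈ 762000 erg.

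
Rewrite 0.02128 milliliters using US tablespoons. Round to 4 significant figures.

0.001439 US tbsp

1 milliliter = 0.0676280 US tablespoons.
Then 0.02128 × 0.0676280 ≈ 0.001439 US tbsp.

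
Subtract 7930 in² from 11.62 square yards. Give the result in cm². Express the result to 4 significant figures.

11.62 yd² = 97158.0 cm² and 7930 in² = 51161.2 cm².
97158.0 − 51161.2 ≈ 46000 cm².

46000 square centimeters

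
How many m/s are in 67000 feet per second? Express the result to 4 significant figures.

20420 meters per second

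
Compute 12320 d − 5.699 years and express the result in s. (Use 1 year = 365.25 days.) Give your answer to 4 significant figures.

8.846 × 10^8 s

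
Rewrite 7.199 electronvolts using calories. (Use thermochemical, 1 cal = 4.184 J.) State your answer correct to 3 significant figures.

2.76e-19 calories

1 eV = 3.82929e-20 cal.
Thus 7.199 × 3.82929e-20 ≈ 2.76e-19 cal.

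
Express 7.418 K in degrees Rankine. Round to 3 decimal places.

°R = K × 9/5.
Applying the formula gives 13.352 °R.

13.352 degrees Rankine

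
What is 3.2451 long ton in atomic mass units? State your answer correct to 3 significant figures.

1 long ton = 6.11878 × 10^29 atomic mass units.
Then 3.2451 × 6.11878 × 10^29 ≈ 1.99 × 10^30 u.

1.99 × 10^30 u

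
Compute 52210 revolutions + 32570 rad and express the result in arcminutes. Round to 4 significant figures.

1.240e+9 arcmin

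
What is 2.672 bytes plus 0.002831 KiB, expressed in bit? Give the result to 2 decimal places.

44.57 bits

2.672 B = 21.3760 bit and 0.002831 KiB = 23.1916 bit.
21.3760 + 23.1916 ≈ 44.57 bit.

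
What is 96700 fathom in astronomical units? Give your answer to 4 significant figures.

1 fathom = 1.22248e-11 au.
Then 96700 × 1.22248e-11 ≈ 1.182e-6 au.

1.182e-6 astronomical units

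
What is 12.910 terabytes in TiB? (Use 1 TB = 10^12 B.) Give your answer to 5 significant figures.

1 terabyte = 0.909495 tebibytes.
Thus 12.910 × 0.909495 ≈ 11.742 TiB.

11.742 TiB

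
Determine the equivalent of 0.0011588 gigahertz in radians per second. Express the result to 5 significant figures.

1 gigahertz = 6.28319 × 10^9 radians per second.
Thus 0.0011588 × 6.28319 × 10^9 ≈ 7.2810 × 10^6 rad/s.

7.2810 × 10^6 rad/s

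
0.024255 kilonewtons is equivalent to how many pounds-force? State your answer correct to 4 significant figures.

1 kN = 224.809 lbf.
Then 0.024255 × 224.809 ≈ 5.453 lbf.

5.453 lbf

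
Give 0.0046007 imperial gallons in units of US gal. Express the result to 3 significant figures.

0.00553 US gal

1 imp gal = 1.20095 US gallons.
Then 0.0046007 × 1.20095 ≈ 0.00553 US gal.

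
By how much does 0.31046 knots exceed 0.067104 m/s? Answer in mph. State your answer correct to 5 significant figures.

0.31046 kn = 0.357271 mph and 0.067104 m/s = 0.150107 mph.
0.357271 − 0.150107 ≈ 0.20716 mph.

0.20716 mph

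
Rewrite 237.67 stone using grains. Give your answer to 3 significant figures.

1 st = 98000.0 gr.
Thus 237.67 × 98000.0 ≈ 2.33 × 10^7 gr.

2.33 × 10^7 gr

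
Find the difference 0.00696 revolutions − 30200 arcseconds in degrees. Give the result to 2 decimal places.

-5.88 degrees

0.00696 rev = 2.50560 ° and 30200 arcsec = 8.38889 °.
2.50560 − 8.38889 ≈ -5.88 °.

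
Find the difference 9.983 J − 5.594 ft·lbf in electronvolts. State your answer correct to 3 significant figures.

1.50 × 10^19 electronvolts

9.983 J = 6.23090 × 10^19 eV and 5.594 ft·lbf = 4.73384 × 10^19 eV.
6.23090 × 10^19 − 4.73384 × 10^19 ≈ 1.50 × 10^19 eV.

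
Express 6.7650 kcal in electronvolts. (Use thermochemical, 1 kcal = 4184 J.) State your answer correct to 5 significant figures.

1.7666e+23 electronvolts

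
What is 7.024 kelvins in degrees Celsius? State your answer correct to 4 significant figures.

-266.1 °C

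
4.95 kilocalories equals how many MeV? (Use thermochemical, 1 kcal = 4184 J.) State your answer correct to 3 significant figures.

1.29 × 10^17 megaelectronvolts

1 kilocalorie = 2.61145 × 10^16 megaelectronvolts.
Then 4.95 × 2.61145 × 10^16 ≈ 1.29 × 10^17 MeV.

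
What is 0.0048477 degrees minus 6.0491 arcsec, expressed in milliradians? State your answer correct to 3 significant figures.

0.0553 mrad

0.0048477 ° = 0.0846083 mrad and 6.0491 arcsec = 0.0293269 mrad.
0.0846083 − 0.0293269 ≈ 0.0553 mrad.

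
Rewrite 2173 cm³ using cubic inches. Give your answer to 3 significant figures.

1 cubic centimeter = 0.0610237 in³.
Then 2173 × 0.0610237 ≈ 133 in³.

133 in³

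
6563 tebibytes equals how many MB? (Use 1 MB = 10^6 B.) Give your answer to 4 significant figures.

7.216e+9 MB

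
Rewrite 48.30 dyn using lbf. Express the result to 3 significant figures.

1 dyn = 2.24809 × 10^-6 pounds-force.
Thus 48.30 × 2.24809 × 10^-6 ≈ 0.000109 lbf.

0.000109 pounds-force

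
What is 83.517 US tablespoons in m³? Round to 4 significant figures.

0.001235 cubic meters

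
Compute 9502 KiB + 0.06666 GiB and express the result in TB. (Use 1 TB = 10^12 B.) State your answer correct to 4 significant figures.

8.131e-5 TB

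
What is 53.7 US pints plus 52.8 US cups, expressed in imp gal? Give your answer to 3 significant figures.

8.34 imp gal

53.7 US pt = 5.58933 imp gal and 52.8 US cup = 2.74782 imp gal.
5.58933 + 2.74782 ≈ 8.34 imp gal.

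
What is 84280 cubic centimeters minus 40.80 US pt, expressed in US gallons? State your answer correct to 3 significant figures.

84280 cm³ = 22.2644 US gal and 40.80 US pt = 5.10000 US gal.
22.2644 − 5.10000 ≈ 17.2 US gal.

17.2 US gal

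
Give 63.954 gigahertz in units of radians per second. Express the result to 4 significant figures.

1 GHz = 6.28319 × 10^9 rad/s.
Then 63.954 × 6.28319 × 10^9 ≈ 4.018 × 10^11 rad/s.

4.018 × 10^11 radians per second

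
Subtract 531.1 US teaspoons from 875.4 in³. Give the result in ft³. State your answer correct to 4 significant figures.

0.4142 ft³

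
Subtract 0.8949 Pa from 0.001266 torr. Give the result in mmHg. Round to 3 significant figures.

-0.00545 mmHg

0.001266 torr = 0.00126600 mmHg and 0.8949 Pa = 0.00671230 mmHg.
0.00126600 − 0.00671230 ≈ -0.00545 mmHg.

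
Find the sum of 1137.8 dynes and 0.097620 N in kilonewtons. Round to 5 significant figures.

1137.8 dyn = 1.13780e-5 kN and 0.097620 N = 9.76200e-5 kN.
1.13780e-5 + 9.76200e-5 ≈ 0.00010900 kN.

0.00010900 kN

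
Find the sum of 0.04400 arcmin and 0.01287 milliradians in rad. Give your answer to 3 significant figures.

0.04400 arcmin = 1.27991e-5 rad and 0.01287 mrad = 1.28700e-5 rad.
1.27991e-5 + 1.28700e-5 ≈ 2.57e-5 rad.

2.57e-5 rad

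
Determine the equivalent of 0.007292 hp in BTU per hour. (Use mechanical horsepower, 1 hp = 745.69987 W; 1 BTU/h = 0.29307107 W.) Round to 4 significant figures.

1 horsepower = 2544.43 BTU/h.
0.007292 × 2544.43 ≈ 18.55 BTU/h.

18.55 BTU per hour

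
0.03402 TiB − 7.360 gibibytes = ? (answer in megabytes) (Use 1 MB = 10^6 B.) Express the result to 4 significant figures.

29500 megabytes

0.03402 TiB = 37405.4 MB and 7.360 GiB = 7902.74 MB.
37405.4 − 7902.74 ≈ 29500 MB.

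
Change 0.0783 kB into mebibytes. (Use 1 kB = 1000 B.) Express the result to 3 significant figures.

1 kB = 0.000953674 mebibytes.
Thus 0.0783 × 0.000953674 ≈ 7.47e-5 MiB.

7.47e-5 MiB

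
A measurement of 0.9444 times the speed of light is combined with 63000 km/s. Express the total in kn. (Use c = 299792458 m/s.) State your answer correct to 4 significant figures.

6.728e+8 kn

0.9444 c = 5.50349e+8 kn and 63000 km/s = 1.22462e+8 kn.
5.50349e+8 + 1.22462e+8 ≈ 6.728e+8 kn.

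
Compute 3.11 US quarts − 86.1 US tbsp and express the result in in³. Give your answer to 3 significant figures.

102 cubic inches

3.11 US qt = 179.6025 in³ and 86.1 US tbsp = 77.69180 in³.
179.6025 − 77.69180 ≈ 102 in³.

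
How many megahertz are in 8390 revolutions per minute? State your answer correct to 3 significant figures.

0.000140 MHz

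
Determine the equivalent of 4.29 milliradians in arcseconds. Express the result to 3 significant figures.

885 arcseconds

1 milliradian = 206.265 arcseconds.
4.29 × 206.265 ≈ 885 arcsec.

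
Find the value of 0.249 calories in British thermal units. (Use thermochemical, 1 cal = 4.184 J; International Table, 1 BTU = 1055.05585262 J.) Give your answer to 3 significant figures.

1 cal = 0.00396567 BTU.
Thus 0.249 × 0.00396567 ≈ 0.000987 BTU.

0.000987 BTU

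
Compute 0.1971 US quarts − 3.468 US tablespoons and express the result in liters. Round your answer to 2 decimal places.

0.14 liters

0.1971 US qt = 0.186526 L and 3.468 US tbsp = 0.0512805 L.
0.186526 − 0.0512805 ≈ 0.14 L.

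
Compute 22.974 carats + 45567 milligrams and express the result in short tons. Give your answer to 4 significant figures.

5.529 × 10^-5 short tons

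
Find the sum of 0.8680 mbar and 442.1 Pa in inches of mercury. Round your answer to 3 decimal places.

0.156 inches of mercury

0.8680 mbar = 0.0256320 inHg and 442.1 Pa = 0.130552 inHg.
0.0256320 + 0.130552 ≈ 0.156 inHg.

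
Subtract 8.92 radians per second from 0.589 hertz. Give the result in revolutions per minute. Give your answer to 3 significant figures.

-49.8 rpm

0.589 Hz = 35.3400 rpm and 8.92 rad/s = 85.1797 rpm.
35.3400 − 85.1797 ≈ -49.8 rpm.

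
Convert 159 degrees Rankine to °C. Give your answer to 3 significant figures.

°R = (°C + 273.15) × 9/5.
Applying the formula gives -185 °C.

-185 °C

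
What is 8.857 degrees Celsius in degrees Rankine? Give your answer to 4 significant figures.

507.6 °R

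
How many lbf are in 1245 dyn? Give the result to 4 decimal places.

1 dyne = 2.24809e-6 pounds-force.
1245 × 2.24809e-6 ≈ 0.0028 lbf.

0.0028 lbf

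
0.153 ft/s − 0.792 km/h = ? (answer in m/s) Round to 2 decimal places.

-0.17 m/s

0.153 ft/s = 0.0466344 m/s and 0.792 km/h = 0.220000 m/s.
0.0466344 − 0.220000 ≈ -0.17 m/s.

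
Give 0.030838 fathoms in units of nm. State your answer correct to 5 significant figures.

1 fathom = 1.82880 × 10^9 nm.
Thus 0.030838 × 1.82880 × 10^9 ≈ 5.6397 × 10^7 nm.

5.6397 × 10^7 nm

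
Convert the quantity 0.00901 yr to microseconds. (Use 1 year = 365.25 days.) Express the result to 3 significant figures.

1 yr = 3.15576 × 10^13 μs.
0.00901 × 3.15576 × 10^13 ≈ 2.84 × 10^11 μs.

2.84 × 10^11 microseconds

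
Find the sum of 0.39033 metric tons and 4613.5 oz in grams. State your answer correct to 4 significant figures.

0.39033 t = 390330 g and 4613.5 oz = 130791 g.
390330 + 130791 ≈ 521100 g.

521100 grams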